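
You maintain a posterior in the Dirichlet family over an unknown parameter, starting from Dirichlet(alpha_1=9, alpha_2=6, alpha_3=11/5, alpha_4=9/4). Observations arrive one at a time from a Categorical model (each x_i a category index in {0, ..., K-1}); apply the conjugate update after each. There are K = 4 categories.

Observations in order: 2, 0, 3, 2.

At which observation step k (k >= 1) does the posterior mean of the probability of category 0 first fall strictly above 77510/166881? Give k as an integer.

k = 2

obs 1: x=2 → posterior Dirichlet(9, 6, 16/5, 9/4)
obs 2: x=0 → posterior Dirichlet(10, 6, 16/5, 9/4)
obs 3: x=3 → posterior Dirichlet(10, 6, 16/5, 13/4)
obs 4: x=2 → posterior Dirichlet(10, 6, 21/5, 13/4)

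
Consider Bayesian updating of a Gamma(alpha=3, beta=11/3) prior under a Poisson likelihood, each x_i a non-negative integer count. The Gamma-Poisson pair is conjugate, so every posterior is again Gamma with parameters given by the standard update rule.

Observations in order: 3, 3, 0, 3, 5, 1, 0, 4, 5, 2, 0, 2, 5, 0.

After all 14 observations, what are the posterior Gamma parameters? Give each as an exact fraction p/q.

obs 1: x=3 → posterior Gamma(6, 14/3)
obs 2: x=3 → posterior Gamma(9, 17/3)
obs 3: x=0 → posterior Gamma(9, 20/3)
obs 4: x=3 → posterior Gamma(12, 23/3)
obs 5: x=5 → posterior Gamma(17, 26/3)
obs 6: x=1 → posterior Gamma(18, 29/3)
obs 7: x=0 → posterior Gamma(18, 32/3)
obs 8: x=4 → posterior Gamma(22, 35/3)
obs 9: x=5 → posterior Gamma(27, 38/3)
obs 10: x=2 → posterior Gamma(29, 41/3)
obs 11: x=0 → posterior Gamma(29, 44/3)
obs 12: x=2 → posterior Gamma(31, 47/3)
obs 13: x=5 → posterior Gamma(36, 50/3)
obs 14: x=0 → posterior Gamma(36, 53/3)

alpha=36, beta=53/3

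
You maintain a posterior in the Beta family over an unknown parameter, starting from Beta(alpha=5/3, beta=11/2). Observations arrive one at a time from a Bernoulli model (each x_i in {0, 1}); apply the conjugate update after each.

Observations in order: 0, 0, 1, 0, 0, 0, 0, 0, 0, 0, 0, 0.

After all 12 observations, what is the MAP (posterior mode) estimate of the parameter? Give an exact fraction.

obs 1: x=0 → posterior Beta(5/3, 13/2)
obs 2: x=0 → posterior Beta(5/3, 15/2)
obs 3: x=1 → posterior Beta(8/3, 15/2)
obs 4: x=0 → posterior Beta(8/3, 17/2)
obs 5: x=0 → posterior Beta(8/3, 19/2)
obs 6: x=0 → posterior Beta(8/3, 21/2)
obs 7: x=0 → posterior Beta(8/3, 23/2)
obs 8: x=0 → posterior Beta(8/3, 25/2)
obs 9: x=0 → posterior Beta(8/3, 27/2)
obs 10: x=0 → posterior Beta(8/3, 29/2)
obs 11: x=0 → posterior Beta(8/3, 31/2)
obs 12: x=0 → posterior Beta(8/3, 33/2)

10/103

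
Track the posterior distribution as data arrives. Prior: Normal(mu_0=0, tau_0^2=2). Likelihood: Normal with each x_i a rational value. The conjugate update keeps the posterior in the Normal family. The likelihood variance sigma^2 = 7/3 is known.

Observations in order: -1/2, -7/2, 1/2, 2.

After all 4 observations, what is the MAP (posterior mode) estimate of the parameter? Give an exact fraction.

-9/31

obs 1: x=-1/2 → posterior Normal(-3/13, 14/13)
obs 2: x=-7/2 → posterior Normal(-24/19, 14/19)
obs 3: x=1/2 → posterior Normal(-21/25, 14/25)
obs 4: x=2 → posterior Normal(-9/31, 14/31)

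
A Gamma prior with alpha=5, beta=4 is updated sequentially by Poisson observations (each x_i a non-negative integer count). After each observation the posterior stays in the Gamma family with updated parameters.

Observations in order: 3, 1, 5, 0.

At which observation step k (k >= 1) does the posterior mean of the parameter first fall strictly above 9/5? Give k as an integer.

obs 1: x=3 → posterior Gamma(8, 5)
obs 2: x=1 → posterior Gamma(9, 6)
obs 3: x=5 → posterior Gamma(14, 7)
obs 4: x=0 → posterior Gamma(14, 8)

k = 3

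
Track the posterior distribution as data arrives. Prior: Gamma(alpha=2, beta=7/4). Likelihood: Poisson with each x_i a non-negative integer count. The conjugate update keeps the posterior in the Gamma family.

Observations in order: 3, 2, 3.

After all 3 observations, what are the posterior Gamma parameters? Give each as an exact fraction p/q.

alpha=10, beta=19/4

obs 1: x=3 → posterior Gamma(5, 11/4)
obs 2: x=2 → posterior Gamma(7, 15/4)
obs 3: x=3 → posterior Gamma(10, 19/4)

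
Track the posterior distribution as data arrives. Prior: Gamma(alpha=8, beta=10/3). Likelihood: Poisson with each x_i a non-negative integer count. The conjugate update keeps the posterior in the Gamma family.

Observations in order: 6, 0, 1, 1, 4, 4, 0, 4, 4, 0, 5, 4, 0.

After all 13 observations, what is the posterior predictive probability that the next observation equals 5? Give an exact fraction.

obs 1: x=6 → posterior Gamma(14, 13/3)
obs 2: x=0 → posterior Gamma(14, 16/3)
obs 3: x=1 → posterior Gamma(15, 19/3)
obs 4: x=1 → posterior Gamma(16, 22/3)
obs 5: x=4 → posterior Gamma(20, 25/3)
obs 6: x=4 → posterior Gamma(24, 28/3)
obs 7: x=0 → posterior Gamma(24, 31/3)
obs 8: x=4 → posterior Gamma(28, 34/3)
obs 9: x=4 → posterior Gamma(32, 37/3)
obs 10: x=0 → posterior Gamma(32, 40/3)
obs 11: x=5 → posterior Gamma(37, 43/3)
obs 12: x=4 → posterior Gamma(41, 46/3)
obs 13: x=0 → posterior Gamma(41, 49/3)

589699964561465454749920635810265020875337761454509061772385379180507066508413/8632842293422771607164835819374637913612007989111648402141709783236558154891264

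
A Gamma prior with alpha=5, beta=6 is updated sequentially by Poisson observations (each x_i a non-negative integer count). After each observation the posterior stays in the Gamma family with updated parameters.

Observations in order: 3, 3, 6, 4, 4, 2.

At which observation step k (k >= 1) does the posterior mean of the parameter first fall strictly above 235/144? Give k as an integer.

k = 3

obs 1: x=3 → posterior Gamma(8, 7)
obs 2: x=3 → posterior Gamma(11, 8)
obs 3: x=6 → posterior Gamma(17, 9)
obs 4: x=4 → posterior Gamma(21, 10)
obs 5: x=4 → posterior Gamma(25, 11)
obs 6: x=2 → posterior Gamma(27, 12)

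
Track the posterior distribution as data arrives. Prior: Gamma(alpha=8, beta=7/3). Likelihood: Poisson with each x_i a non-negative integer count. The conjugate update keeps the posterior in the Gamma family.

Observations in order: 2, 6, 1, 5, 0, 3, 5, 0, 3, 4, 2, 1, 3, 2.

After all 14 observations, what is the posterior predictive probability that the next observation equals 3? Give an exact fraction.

5013076343181724825740904175823632678264628581658280169020628230546101685129748445/23343205561415174425773716055589020918406869602557897279391183253871653250825977856

obs 1: x=2 → posterior Gamma(10, 10/3)
obs 2: x=6 → posterior Gamma(16, 13/3)
obs 3: x=1 → posterior Gamma(17, 16/3)
obs 4: x=5 → posterior Gamma(22, 19/3)
obs 5: x=0 → posterior Gamma(22, 22/3)
obs 6: x=3 → posterior Gamma(25, 25/3)
obs 7: x=5 → posterior Gamma(30, 28/3)
obs 8: x=0 → posterior Gamma(30, 31/3)
obs 9: x=3 → posterior Gamma(33, 34/3)
obs 10: x=4 → posterior Gamma(37, 37/3)
obs 11: x=2 → posterior Gamma(39, 40/3)
obs 12: x=1 → posterior Gamma(40, 43/3)
obs 13: x=3 → posterior Gamma(43, 46/3)
obs 14: x=2 → posterior Gamma(45, 49/3)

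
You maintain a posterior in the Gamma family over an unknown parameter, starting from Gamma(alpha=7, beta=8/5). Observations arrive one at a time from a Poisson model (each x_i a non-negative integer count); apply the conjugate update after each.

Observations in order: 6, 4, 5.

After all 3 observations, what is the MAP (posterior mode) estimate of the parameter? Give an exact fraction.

105/23

obs 1: x=6 → posterior Gamma(13, 13/5)
obs 2: x=4 → posterior Gamma(17, 18/5)
obs 3: x=5 → posterior Gamma(22, 23/5)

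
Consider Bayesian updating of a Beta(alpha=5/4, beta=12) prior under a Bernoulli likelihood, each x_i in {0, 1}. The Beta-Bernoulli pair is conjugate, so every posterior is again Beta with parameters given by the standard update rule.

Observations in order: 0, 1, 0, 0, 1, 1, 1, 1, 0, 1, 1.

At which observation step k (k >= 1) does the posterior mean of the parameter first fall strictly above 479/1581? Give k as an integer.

k = 10

obs 1: x=0 → posterior Beta(5/4, 13)
obs 2: x=1 → posterior Beta(9/4, 13)
obs 3: x=0 → posterior Beta(9/4, 14)
obs 4: x=0 → posterior Beta(9/4, 15)
obs 5: x=1 → posterior Beta(13/4, 15)
obs 6: x=1 → posterior Beta(17/4, 15)
obs 7: x=1 → posterior Beta(21/4, 15)
obs 8: x=1 → posterior Beta(25/4, 15)
obs 9: x=0 → posterior Beta(25/4, 16)
obs 10: x=1 → posterior Beta(29/4, 16)
obs 11: x=1 → posterior Beta(33/4, 16)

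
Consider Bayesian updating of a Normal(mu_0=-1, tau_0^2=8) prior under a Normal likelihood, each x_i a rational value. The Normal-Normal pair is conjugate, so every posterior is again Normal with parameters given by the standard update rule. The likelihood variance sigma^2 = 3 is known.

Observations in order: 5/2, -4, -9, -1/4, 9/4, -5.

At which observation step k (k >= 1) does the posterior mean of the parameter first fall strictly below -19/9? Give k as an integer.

k = 3

obs 1: x=5/2 → posterior Normal(17/11, 24/11)
obs 2: x=-4 → posterior Normal(-15/19, 24/19)
obs 3: x=-9 → posterior Normal(-29/9, 8/9)
obs 4: x=-1/4 → posterior Normal(-89/35, 24/35)
obs 5: x=9/4 → posterior Normal(-71/43, 24/43)
obs 6: x=-5 → posterior Normal(-37/17, 8/17)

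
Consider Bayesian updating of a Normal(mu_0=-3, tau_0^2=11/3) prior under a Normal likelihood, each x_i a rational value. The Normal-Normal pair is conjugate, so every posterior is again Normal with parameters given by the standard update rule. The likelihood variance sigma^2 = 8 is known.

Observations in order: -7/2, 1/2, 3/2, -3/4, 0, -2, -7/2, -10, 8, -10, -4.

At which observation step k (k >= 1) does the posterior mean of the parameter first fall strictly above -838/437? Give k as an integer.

obs 1: x=-7/2 → posterior Normal(-221/70, 88/35)
obs 2: x=1/2 → posterior Normal(-105/46, 44/23)
obs 3: x=3/2 → posterior Normal(-59/38, 88/57)
obs 4: x=-3/4 → posterior Normal(-387/272, 22/17)
obs 5: x=0 → posterior Normal(-387/316, 88/79)
obs 6: x=-2 → posterior Normal(-95/72, 44/45)
obs 7: x=-7/2 → posterior Normal(-629/404, 88/101)
obs 8: x=-10 → posterior Normal(-1069/448, 11/14)
obs 9: x=8 → posterior Normal(-239/164, 88/123)
obs 10: x=-10 → posterior Normal(-1157/536, 44/67)
obs 11: x=-4 → posterior Normal(-1333/580, 88/145)

k = 3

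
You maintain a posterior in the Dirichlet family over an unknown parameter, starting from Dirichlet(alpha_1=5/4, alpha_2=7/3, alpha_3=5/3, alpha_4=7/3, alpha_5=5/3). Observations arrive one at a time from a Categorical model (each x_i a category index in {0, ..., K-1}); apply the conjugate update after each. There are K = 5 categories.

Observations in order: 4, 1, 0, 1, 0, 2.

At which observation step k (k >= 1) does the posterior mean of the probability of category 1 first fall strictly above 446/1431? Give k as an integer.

k = 4

obs 1: x=4 → posterior Dirichlet(5/4, 7/3, 5/3, 7/3, 8/3)
obs 2: x=1 → posterior Dirichlet(5/4, 10/3, 5/3, 7/3, 8/3)
obs 3: x=0 → posterior Dirichlet(9/4, 10/3, 5/3, 7/3, 8/3)
obs 4: x=1 → posterior Dirichlet(9/4, 13/3, 5/3, 7/3, 8/3)
obs 5: x=0 → posterior Dirichlet(13/4, 13/3, 5/3, 7/3, 8/3)
obs 6: x=2 → posterior Dirichlet(13/4, 13/3, 8/3, 7/3, 8/3)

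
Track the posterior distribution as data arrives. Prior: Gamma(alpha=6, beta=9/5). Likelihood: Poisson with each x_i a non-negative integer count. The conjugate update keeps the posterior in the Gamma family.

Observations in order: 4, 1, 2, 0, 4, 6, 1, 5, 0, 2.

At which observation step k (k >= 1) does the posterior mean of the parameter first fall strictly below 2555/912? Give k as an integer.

k = 3

obs 1: x=4 → posterior Gamma(10, 14/5)
obs 2: x=1 → posterior Gamma(11, 19/5)
obs 3: x=2 → posterior Gamma(13, 24/5)
obs 4: x=0 → posterior Gamma(13, 29/5)
obs 5: x=4 → posterior Gamma(17, 34/5)
obs 6: x=6 → posterior Gamma(23, 39/5)
obs 7: x=1 → posterior Gamma(24, 44/5)
obs 8: x=5 → posterior Gamma(29, 49/5)
obs 9: x=0 → posterior Gamma(29, 54/5)
obs 10: x=2 → posterior Gamma(31, 59/5)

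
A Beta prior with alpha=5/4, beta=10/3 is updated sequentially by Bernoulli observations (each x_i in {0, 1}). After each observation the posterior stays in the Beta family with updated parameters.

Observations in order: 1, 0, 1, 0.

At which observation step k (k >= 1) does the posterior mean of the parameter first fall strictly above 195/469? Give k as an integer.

k = 3

obs 1: x=1 → posterior Beta(9/4, 10/3)
obs 2: x=0 → posterior Beta(9/4, 13/3)
obs 3: x=1 → posterior Beta(13/4, 13/3)
obs 4: x=0 → posterior Beta(13/4, 16/3)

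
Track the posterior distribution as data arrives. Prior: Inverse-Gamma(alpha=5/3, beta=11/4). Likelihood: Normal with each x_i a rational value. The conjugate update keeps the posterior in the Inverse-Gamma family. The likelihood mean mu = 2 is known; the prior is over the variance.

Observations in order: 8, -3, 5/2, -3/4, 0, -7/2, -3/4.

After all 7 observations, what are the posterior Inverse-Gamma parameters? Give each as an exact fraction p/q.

alpha=31/6, beta=929/16

obs 1: x=8 → posterior Inverse-Gamma(13/6, 83/4)
obs 2: x=-3 → posterior Inverse-Gamma(8/3, 133/4)
obs 3: x=5/2 → posterior Inverse-Gamma(19/6, 267/8)
obs 4: x=-3/4 → posterior Inverse-Gamma(11/3, 1189/32)
obs 5: x=0 → posterior Inverse-Gamma(25/6, 1253/32)
obs 6: x=-7/2 → posterior Inverse-Gamma(14/3, 1737/32)
obs 7: x=-3/4 → posterior Inverse-Gamma(31/6, 929/16)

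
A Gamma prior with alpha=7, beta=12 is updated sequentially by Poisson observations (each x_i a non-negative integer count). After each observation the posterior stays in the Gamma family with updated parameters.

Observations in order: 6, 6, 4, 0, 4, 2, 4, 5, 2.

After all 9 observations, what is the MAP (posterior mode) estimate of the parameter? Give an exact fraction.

obs 1: x=6 → posterior Gamma(13, 13)
obs 2: x=6 → posterior Gamma(19, 14)
obs 3: x=4 → posterior Gamma(23, 15)
obs 4: x=0 → posterior Gamma(23, 16)
obs 5: x=4 → posterior Gamma(27, 17)
obs 6: x=2 → posterior Gamma(29, 18)
obs 7: x=4 → posterior Gamma(33, 19)
obs 8: x=5 → posterior Gamma(38, 20)
obs 9: x=2 → posterior Gamma(40, 21)

13/7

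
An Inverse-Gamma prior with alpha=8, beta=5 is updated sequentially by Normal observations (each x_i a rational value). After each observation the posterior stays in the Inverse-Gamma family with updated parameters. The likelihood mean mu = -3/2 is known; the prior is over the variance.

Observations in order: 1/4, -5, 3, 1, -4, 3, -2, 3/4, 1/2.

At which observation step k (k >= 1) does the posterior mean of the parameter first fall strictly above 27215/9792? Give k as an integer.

k = 4

obs 1: x=1/4 → posterior Inverse-Gamma(17/2, 209/32)
obs 2: x=-5 → posterior Inverse-Gamma(9, 405/32)
obs 3: x=3 → posterior Inverse-Gamma(19/2, 729/32)
obs 4: x=1 → posterior Inverse-Gamma(10, 829/32)
obs 5: x=-4 → posterior Inverse-Gamma(21/2, 929/32)
obs 6: x=3 → posterior Inverse-Gamma(11, 1253/32)
obs 7: x=-2 → posterior Inverse-Gamma(23/2, 1257/32)
obs 8: x=3/4 → posterior Inverse-Gamma(12, 669/16)
obs 9: x=1/2 → posterior Inverse-Gamma(25/2, 701/16)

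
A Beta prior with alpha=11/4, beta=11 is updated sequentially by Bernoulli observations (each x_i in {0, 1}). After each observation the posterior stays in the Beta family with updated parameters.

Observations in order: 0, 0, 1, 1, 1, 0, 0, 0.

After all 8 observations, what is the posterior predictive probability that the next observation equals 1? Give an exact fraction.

23/87

obs 1: x=0 → posterior Beta(11/4, 12)
obs 2: x=0 → posterior Beta(11/4, 13)
obs 3: x=1 → posterior Beta(15/4, 13)
obs 4: x=1 → posterior Beta(19/4, 13)
obs 5: x=1 → posterior Beta(23/4, 13)
obs 6: x=0 → posterior Beta(23/4, 14)
obs 7: x=0 → posterior Beta(23/4, 15)
obs 8: x=0 → posterior Beta(23/4, 16)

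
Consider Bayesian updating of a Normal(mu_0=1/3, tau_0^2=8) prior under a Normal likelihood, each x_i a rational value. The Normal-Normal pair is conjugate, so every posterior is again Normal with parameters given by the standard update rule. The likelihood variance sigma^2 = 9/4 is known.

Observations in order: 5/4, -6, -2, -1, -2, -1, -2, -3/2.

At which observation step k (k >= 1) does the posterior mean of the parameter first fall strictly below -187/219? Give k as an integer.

obs 1: x=5/4 → posterior Normal(43/41, 72/41)
obs 2: x=-6 → posterior Normal(-149/73, 72/73)
obs 3: x=-2 → posterior Normal(-71/35, 24/35)
obs 4: x=-1 → posterior Normal(-245/137, 72/137)
obs 5: x=-2 → posterior Normal(-309/169, 72/169)
obs 6: x=-1 → posterior Normal(-341/201, 24/67)
obs 7: x=-2 → posterior Normal(-405/233, 72/233)
obs 8: x=-3/2 → posterior Normal(-453/265, 72/265)

k = 2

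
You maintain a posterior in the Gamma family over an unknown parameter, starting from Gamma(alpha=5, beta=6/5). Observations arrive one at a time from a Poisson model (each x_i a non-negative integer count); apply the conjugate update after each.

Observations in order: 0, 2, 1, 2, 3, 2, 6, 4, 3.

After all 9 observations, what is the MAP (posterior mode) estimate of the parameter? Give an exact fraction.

obs 1: x=0 → posterior Gamma(5, 11/5)
obs 2: x=2 → posterior Gamma(7, 16/5)
obs 3: x=1 → posterior Gamma(8, 21/5)
obs 4: x=2 → posterior Gamma(10, 26/5)
obs 5: x=3 → posterior Gamma(13, 31/5)
obs 6: x=2 → posterior Gamma(15, 36/5)
obs 7: x=6 → posterior Gamma(21, 41/5)
obs 8: x=4 → posterior Gamma(25, 46/5)
obs 9: x=3 → posterior Gamma(28, 51/5)

45/17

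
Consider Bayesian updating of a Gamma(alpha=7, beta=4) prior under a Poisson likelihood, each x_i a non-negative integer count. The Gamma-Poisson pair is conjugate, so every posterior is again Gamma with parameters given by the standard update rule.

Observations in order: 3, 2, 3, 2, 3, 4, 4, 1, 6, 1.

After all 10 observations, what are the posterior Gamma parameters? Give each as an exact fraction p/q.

obs 1: x=3 → posterior Gamma(10, 5)
obs 2: x=2 → posterior Gamma(12, 6)
obs 3: x=3 → posterior Gamma(15, 7)
obs 4: x=2 → posterior Gamma(17, 8)
obs 5: x=3 → posterior Gamma(20, 9)
obs 6: x=4 → posterior Gamma(24, 10)
obs 7: x=4 → posterior Gamma(28, 11)
obs 8: x=1 → posterior Gamma(29, 12)
obs 9: x=6 → posterior Gamma(35, 13)
obs 10: x=1 → posterior Gamma(36, 14)

alpha=36, beta=14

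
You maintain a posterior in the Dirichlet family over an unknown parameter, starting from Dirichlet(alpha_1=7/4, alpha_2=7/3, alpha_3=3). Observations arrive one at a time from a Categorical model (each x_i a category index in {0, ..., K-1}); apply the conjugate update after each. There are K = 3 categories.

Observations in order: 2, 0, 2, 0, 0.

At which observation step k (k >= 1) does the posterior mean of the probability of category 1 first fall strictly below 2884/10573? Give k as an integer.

k = 2

obs 1: x=2 → posterior Dirichlet(7/4, 7/3, 4)
obs 2: x=0 → posterior Dirichlet(11/4, 7/3, 4)
obs 3: x=2 → posterior Dirichlet(11/4, 7/3, 5)
obs 4: x=0 → posterior Dirichlet(15/4, 7/3, 5)
obs 5: x=0 → posterior Dirichlet(19/4, 7/3, 5)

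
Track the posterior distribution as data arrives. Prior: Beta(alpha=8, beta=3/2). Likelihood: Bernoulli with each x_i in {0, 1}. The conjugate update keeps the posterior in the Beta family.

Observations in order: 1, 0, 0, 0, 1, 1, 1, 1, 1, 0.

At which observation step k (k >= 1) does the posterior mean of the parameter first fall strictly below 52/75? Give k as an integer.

obs 1: x=1 → posterior Beta(9, 3/2)
obs 2: x=0 → posterior Beta(9, 5/2)
obs 3: x=0 → posterior Beta(9, 7/2)
obs 4: x=0 → posterior Beta(9, 9/2)
obs 5: x=1 → posterior Beta(10, 9/2)
obs 6: x=1 → posterior Beta(11, 9/2)
obs 7: x=1 → posterior Beta(12, 9/2)
obs 8: x=1 → posterior Beta(13, 9/2)
obs 9: x=1 → posterior Beta(14, 9/2)
obs 10: x=0 → posterior Beta(14, 11/2)

k = 4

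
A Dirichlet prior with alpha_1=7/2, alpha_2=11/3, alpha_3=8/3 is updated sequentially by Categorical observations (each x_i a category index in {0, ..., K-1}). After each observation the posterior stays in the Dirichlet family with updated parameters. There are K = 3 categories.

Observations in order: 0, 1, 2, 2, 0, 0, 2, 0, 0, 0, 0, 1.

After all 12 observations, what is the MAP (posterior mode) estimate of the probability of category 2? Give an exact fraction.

obs 1: x=0 → posterior Dirichlet(9/2, 11/3, 8/3)
obs 2: x=1 → posterior Dirichlet(9/2, 14/3, 8/3)
obs 3: x=2 → posterior Dirichlet(9/2, 14/3, 11/3)
obs 4: x=2 → posterior Dirichlet(9/2, 14/3, 14/3)
obs 5: x=0 → posterior Dirichlet(11/2, 14/3, 14/3)
obs 6: x=0 → posterior Dirichlet(13/2, 14/3, 14/3)
obs 7: x=2 → posterior Dirichlet(13/2, 14/3, 17/3)
obs 8: x=0 → posterior Dirichlet(15/2, 14/3, 17/3)
obs 9: x=0 → posterior Dirichlet(17/2, 14/3, 17/3)
obs 10: x=0 → posterior Dirichlet(19/2, 14/3, 17/3)
obs 11: x=0 → posterior Dirichlet(21/2, 14/3, 17/3)
obs 12: x=1 → posterior Dirichlet(21/2, 17/3, 17/3)

28/113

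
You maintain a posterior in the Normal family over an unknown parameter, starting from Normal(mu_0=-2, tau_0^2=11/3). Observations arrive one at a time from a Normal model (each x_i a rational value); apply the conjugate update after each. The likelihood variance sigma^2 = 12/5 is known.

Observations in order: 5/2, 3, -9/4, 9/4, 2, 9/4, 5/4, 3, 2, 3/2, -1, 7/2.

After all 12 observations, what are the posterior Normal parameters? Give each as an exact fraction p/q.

mu_0=257/174, tau_0^2=11/58

obs 1: x=5/2 → posterior Normal(131/182, 132/91)
obs 2: x=3 → posterior Normal(461/292, 66/73)
obs 3: x=-9/4 → posterior Normal(427/804, 44/67)
obs 4: x=9/4 → posterior Normal(461/512, 33/64)
obs 5: x=2 → posterior Normal(681/622, 132/311)
obs 6: x=9/4 → posterior Normal(619/488, 22/61)
obs 7: x=5/4 → posterior Normal(533/421, 132/421)
obs 8: x=3 → posterior Normal(349/238, 33/119)
obs 9: x=2 → posterior Normal(808/531, 44/177)
obs 10: x=3/2 → posterior Normal(1781/1172, 66/293)
obs 11: x=-1 → posterior Normal(1671/1282, 132/641)
obs 12: x=7/2 → posterior Normal(257/174, 11/58)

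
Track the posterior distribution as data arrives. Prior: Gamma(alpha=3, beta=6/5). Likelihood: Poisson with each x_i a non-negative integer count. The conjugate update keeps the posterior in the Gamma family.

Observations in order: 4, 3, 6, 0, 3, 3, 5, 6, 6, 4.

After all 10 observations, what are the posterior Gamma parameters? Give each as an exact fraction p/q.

alpha=43, beta=56/5

obs 1: x=4 → posterior Gamma(7, 11/5)
obs 2: x=3 → posterior Gamma(10, 16/5)
obs 3: x=6 → posterior Gamma(16, 21/5)
obs 4: x=0 → posterior Gamma(16, 26/5)
obs 5: x=3 → posterior Gamma(19, 31/5)
obs 6: x=3 → posterior Gamma(22, 36/5)
obs 7: x=5 → posterior Gamma(27, 41/5)
obs 8: x=6 → posterior Gamma(33, 46/5)
obs 9: x=6 → posterior Gamma(39, 51/5)
obs 10: x=4 → posterior Gamma(43, 56/5)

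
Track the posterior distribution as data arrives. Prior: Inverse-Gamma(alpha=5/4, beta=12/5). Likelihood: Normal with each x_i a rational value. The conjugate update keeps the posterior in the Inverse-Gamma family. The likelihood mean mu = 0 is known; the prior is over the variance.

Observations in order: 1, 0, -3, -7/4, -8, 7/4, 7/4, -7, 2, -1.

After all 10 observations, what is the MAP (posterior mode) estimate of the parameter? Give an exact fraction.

obs 1: x=1 → posterior Inverse-Gamma(7/4, 29/10)
obs 2: x=0 → posterior Inverse-Gamma(9/4, 29/10)
obs 3: x=-3 → posterior Inverse-Gamma(11/4, 37/5)
obs 4: x=-7/4 → posterior Inverse-Gamma(13/4, 1429/160)
obs 5: x=-8 → posterior Inverse-Gamma(15/4, 6549/160)
obs 6: x=7/4 → posterior Inverse-Gamma(17/4, 3397/80)
obs 7: x=7/4 → posterior Inverse-Gamma(19/4, 7039/160)
obs 8: x=-7 → posterior Inverse-Gamma(21/4, 10959/160)
obs 9: x=2 → posterior Inverse-Gamma(23/4, 11279/160)
obs 10: x=-1 → posterior Inverse-Gamma(25/4, 11359/160)

11359/1160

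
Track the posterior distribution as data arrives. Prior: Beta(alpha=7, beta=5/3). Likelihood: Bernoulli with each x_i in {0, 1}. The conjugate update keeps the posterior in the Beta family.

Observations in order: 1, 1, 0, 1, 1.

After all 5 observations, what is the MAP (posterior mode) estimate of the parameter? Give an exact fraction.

obs 1: x=1 → posterior Beta(8, 5/3)
obs 2: x=1 → posterior Beta(9, 5/3)
obs 3: x=0 → posterior Beta(9, 8/3)
obs 4: x=1 → posterior Beta(10, 8/3)
obs 5: x=1 → posterior Beta(11, 8/3)

6/7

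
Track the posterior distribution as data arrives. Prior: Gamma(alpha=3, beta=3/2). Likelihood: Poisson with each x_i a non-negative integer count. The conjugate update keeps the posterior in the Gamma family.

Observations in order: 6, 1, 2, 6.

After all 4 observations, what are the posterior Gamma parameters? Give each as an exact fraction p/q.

obs 1: x=6 → posterior Gamma(9, 5/2)
obs 2: x=1 → posterior Gamma(10, 7/2)
obs 3: x=2 → posterior Gamma(12, 9/2)
obs 4: x=6 → posterior Gamma(18, 11/2)

alpha=18, beta=11/2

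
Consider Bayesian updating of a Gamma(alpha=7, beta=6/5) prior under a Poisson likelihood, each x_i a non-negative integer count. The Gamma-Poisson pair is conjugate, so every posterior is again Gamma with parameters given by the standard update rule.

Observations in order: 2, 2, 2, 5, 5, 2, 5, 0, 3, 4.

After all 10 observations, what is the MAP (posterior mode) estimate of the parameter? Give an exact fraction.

45/14

obs 1: x=2 → posterior Gamma(9, 11/5)
obs 2: x=2 → posterior Gamma(11, 16/5)
obs 3: x=2 → posterior Gamma(13, 21/5)
obs 4: x=5 → posterior Gamma(18, 26/5)
obs 5: x=5 → posterior Gamma(23, 31/5)
obs 6: x=2 → posterior Gamma(25, 36/5)
obs 7: x=5 → posterior Gamma(30, 41/5)
obs 8: x=0 → posterior Gamma(30, 46/5)
obs 9: x=3 → posterior Gamma(33, 51/5)
obs 10: x=4 → posterior Gamma(37, 56/5)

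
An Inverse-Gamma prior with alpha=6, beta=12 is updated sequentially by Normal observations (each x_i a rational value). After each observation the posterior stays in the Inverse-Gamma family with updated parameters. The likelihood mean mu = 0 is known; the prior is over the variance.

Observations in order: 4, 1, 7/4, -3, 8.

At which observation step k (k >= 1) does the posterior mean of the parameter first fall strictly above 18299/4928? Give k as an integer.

obs 1: x=4 → posterior Inverse-Gamma(13/2, 20)
obs 2: x=1 → posterior Inverse-Gamma(7, 41/2)
obs 3: x=7/4 → posterior Inverse-Gamma(15/2, 705/32)
obs 4: x=-3 → posterior Inverse-Gamma(8, 849/32)
obs 5: x=8 → posterior Inverse-Gamma(17/2, 1873/32)

k = 4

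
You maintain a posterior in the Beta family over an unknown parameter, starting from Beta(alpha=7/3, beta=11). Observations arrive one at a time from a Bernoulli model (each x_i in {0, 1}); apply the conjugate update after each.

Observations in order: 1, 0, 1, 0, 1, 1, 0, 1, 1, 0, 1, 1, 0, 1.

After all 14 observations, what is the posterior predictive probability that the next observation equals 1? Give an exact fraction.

17/41

obs 1: x=1 → posterior Beta(10/3, 11)
obs 2: x=0 → posterior Beta(10/3, 12)
obs 3: x=1 → posterior Beta(13/3, 12)
obs 4: x=0 → posterior Beta(13/3, 13)
obs 5: x=1 → posterior Beta(16/3, 13)
obs 6: x=1 → posterior Beta(19/3, 13)
obs 7: x=0 → posterior Beta(19/3, 14)
obs 8: x=1 → posterior Beta(22/3, 14)
obs 9: x=1 → posterior Beta(25/3, 14)
obs 10: x=0 → posterior Beta(25/3, 15)
obs 11: x=1 → posterior Beta(28/3, 15)
obs 12: x=1 → posterior Beta(31/3, 15)
obs 13: x=0 → posterior Beta(31/3, 16)
obs 14: x=1 → posterior Beta(34/3, 16)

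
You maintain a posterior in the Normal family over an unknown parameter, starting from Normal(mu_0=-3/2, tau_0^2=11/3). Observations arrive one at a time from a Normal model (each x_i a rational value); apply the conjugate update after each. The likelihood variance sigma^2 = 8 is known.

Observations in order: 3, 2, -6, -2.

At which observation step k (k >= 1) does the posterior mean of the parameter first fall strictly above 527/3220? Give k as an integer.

obs 1: x=3 → posterior Normal(-3/35, 88/35)
obs 2: x=2 → posterior Normal(19/46, 44/23)
obs 3: x=-6 → posterior Normal(-47/57, 88/57)
obs 4: x=-2 → posterior Normal(-69/68, 22/17)

k = 2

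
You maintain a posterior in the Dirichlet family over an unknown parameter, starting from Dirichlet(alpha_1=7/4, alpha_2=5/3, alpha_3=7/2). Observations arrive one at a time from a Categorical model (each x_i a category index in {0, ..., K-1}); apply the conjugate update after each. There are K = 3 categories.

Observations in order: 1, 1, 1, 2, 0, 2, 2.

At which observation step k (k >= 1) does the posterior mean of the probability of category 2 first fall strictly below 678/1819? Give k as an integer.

k = 3

obs 1: x=1 → posterior Dirichlet(7/4, 8/3, 7/2)
obs 2: x=1 → posterior Dirichlet(7/4, 11/3, 7/2)
obs 3: x=1 → posterior Dirichlet(7/4, 14/3, 7/2)
obs 4: x=2 → posterior Dirichlet(7/4, 14/3, 9/2)
obs 5: x=0 → posterior Dirichlet(11/4, 14/3, 9/2)
obs 6: x=2 → posterior Dirichlet(11/4, 14/3, 11/2)
obs 7: x=2 → posterior Dirichlet(11/4, 14/3, 13/2)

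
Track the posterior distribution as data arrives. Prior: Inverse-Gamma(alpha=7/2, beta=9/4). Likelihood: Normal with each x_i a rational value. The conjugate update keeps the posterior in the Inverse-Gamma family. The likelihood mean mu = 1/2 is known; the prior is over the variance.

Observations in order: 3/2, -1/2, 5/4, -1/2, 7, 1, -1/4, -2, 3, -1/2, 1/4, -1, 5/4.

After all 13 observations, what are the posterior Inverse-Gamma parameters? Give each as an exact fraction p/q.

alpha=10, beta=135/4

obs 1: x=3/2 → posterior Inverse-Gamma(4, 11/4)
obs 2: x=-1/2 → posterior Inverse-Gamma(9/2, 13/4)
obs 3: x=5/4 → posterior Inverse-Gamma(5, 113/32)
obs 4: x=-1/2 → posterior Inverse-Gamma(11/2, 129/32)
obs 5: x=7 → posterior Inverse-Gamma(6, 805/32)
obs 6: x=1 → posterior Inverse-Gamma(13/2, 809/32)
obs 7: x=-1/4 → posterior Inverse-Gamma(7, 409/16)
obs 8: x=-2 → posterior Inverse-Gamma(15/2, 459/16)
obs 9: x=3 → posterior Inverse-Gamma(8, 509/16)
obs 10: x=-1/2 → posterior Inverse-Gamma(17/2, 517/16)
obs 11: x=1/4 → posterior Inverse-Gamma(9, 1035/32)
obs 12: x=-1 → posterior Inverse-Gamma(19/2, 1071/32)
obs 13: x=5/4 → posterior Inverse-Gamma(10, 135/4)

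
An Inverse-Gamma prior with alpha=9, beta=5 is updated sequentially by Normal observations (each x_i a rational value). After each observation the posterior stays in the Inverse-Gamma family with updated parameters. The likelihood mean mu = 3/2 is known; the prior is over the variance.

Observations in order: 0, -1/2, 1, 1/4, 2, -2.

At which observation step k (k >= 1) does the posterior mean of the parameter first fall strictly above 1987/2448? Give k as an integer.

obs 1: x=0 → posterior Inverse-Gamma(19/2, 49/8)
obs 2: x=-1/2 → posterior Inverse-Gamma(10, 65/8)
obs 3: x=1 → posterior Inverse-Gamma(21/2, 33/4)
obs 4: x=1/4 → posterior Inverse-Gamma(11, 289/32)
obs 5: x=2 → posterior Inverse-Gamma(23/2, 293/32)
obs 6: x=-2 → posterior Inverse-Gamma(12, 489/32)

k = 2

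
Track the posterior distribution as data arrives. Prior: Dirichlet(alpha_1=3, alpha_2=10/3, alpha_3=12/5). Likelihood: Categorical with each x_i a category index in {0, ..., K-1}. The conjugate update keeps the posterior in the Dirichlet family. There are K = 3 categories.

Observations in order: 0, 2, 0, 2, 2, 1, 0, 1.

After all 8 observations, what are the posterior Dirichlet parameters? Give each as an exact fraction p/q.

alpha_1=6, alpha_2=16/3, alpha_3=27/5

obs 1: x=0 → posterior Dirichlet(4, 10/3, 12/5)
obs 2: x=2 → posterior Dirichlet(4, 10/3, 17/5)
obs 3: x=0 → posterior Dirichlet(5, 10/3, 17/5)
obs 4: x=2 → posterior Dirichlet(5, 10/3, 22/5)
obs 5: x=2 → posterior Dirichlet(5, 10/3, 27/5)
obs 6: x=1 → posterior Dirichlet(5, 13/3, 27/5)
obs 7: x=0 → posterior Dirichlet(6, 13/3, 27/5)
obs 8: x=1 → posterior Dirichlet(6, 16/3, 27/5)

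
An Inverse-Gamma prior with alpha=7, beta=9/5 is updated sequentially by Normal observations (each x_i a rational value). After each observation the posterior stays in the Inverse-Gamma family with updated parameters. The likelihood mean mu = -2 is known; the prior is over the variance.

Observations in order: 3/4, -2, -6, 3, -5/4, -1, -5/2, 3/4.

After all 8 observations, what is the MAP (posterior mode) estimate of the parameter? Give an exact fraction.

obs 1: x=3/4 → posterior Inverse-Gamma(15/2, 893/160)
obs 2: x=-2 → posterior Inverse-Gamma(8, 893/160)
obs 3: x=-6 → posterior Inverse-Gamma(17/2, 2173/160)
obs 4: x=3 → posterior Inverse-Gamma(9, 4173/160)
obs 5: x=-5/4 → posterior Inverse-Gamma(19/2, 2109/80)
obs 6: x=-1 → posterior Inverse-Gamma(10, 2149/80)
obs 7: x=-5/2 → posterior Inverse-Gamma(21/2, 2159/80)
obs 8: x=3/4 → posterior Inverse-Gamma(11, 4923/160)

1641/640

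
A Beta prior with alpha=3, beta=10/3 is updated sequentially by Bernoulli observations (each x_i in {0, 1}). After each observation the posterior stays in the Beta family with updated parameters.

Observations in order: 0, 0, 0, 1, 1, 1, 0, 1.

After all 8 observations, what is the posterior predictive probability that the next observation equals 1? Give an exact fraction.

21/43

obs 1: x=0 → posterior Beta(3, 13/3)
obs 2: x=0 → posterior Beta(3, 16/3)
obs 3: x=0 → posterior Beta(3, 19/3)
obs 4: x=1 → posterior Beta(4, 19/3)
obs 5: x=1 → posterior Beta(5, 19/3)
obs 6: x=1 → posterior Beta(6, 19/3)
obs 7: x=0 → posterior Beta(6, 22/3)
obs 8: x=1 → posterior Beta(7, 22/3)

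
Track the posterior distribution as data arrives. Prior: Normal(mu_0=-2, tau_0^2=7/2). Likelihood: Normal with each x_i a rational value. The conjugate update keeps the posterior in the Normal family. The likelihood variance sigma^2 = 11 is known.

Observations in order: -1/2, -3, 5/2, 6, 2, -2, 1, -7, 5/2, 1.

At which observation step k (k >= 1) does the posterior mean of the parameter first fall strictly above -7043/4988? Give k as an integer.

obs 1: x=-1/2 → posterior Normal(-95/58, 77/29)
obs 2: x=-3 → posterior Normal(-137/72, 77/36)
obs 3: x=5/2 → posterior Normal(-51/43, 77/43)
obs 4: x=6 → posterior Normal(-9/50, 77/50)
obs 5: x=2 → posterior Normal(5/57, 77/57)
obs 6: x=-2 → posterior Normal(-9/64, 77/64)
obs 7: x=1 → posterior Normal(-2/71, 77/71)
obs 8: x=-7 → posterior Normal(-17/26, 77/78)
obs 9: x=5/2 → posterior Normal(-67/170, 77/85)
obs 10: x=1 → posterior Normal(-53/184, 77/92)

k = 3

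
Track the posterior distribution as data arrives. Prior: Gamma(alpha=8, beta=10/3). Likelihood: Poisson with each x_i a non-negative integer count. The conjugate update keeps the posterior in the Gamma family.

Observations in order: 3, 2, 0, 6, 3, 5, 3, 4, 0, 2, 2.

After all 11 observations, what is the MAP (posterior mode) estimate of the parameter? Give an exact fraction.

111/43

obs 1: x=3 → posterior Gamma(11, 13/3)
obs 2: x=2 → posterior Gamma(13, 16/3)
obs 3: x=0 → posterior Gamma(13, 19/3)
obs 4: x=6 → posterior Gamma(19, 22/3)
obs 5: x=3 → posterior Gamma(22, 25/3)
obs 6: x=5 → posterior Gamma(27, 28/3)
obs 7: x=3 → posterior Gamma(30, 31/3)
obs 8: x=4 → posterior Gamma(34, 34/3)
obs 9: x=0 → posterior Gamma(34, 37/3)
obs 10: x=2 → posterior Gamma(36, 40/3)
obs 11: x=2 → posterior Gamma(38, 43/3)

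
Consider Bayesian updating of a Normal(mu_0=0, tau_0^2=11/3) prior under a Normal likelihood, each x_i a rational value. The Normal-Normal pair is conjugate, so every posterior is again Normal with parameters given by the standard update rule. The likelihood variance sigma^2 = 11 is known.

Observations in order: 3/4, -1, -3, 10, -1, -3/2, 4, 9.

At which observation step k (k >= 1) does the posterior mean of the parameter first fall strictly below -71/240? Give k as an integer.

k = 3

obs 1: x=3/4 → posterior Normal(3/16, 11/4)
obs 2: x=-1 → posterior Normal(-1/20, 11/5)
obs 3: x=-3 → posterior Normal(-13/24, 11/6)
obs 4: x=10 → posterior Normal(27/28, 11/7)
obs 5: x=-1 → posterior Normal(23/32, 11/8)
obs 6: x=-3/2 → posterior Normal(17/36, 11/9)
obs 7: x=4 → posterior Normal(33/40, 11/10)
obs 8: x=9 → posterior Normal(69/44, 1)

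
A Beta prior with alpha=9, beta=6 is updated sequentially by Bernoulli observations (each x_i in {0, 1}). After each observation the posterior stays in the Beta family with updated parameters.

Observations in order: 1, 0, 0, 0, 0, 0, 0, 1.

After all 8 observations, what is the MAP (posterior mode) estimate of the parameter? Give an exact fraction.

obs 1: x=1 → posterior Beta(10, 6)
obs 2: x=0 → posterior Beta(10, 7)
obs 3: x=0 → posterior Beta(10, 8)
obs 4: x=0 → posterior Beta(10, 9)
obs 5: x=0 → posterior Beta(10, 10)
obs 6: x=0 → posterior Beta(10, 11)
obs 7: x=0 → posterior Beta(10, 12)
obs 8: x=1 → posterior Beta(11, 12)

10/21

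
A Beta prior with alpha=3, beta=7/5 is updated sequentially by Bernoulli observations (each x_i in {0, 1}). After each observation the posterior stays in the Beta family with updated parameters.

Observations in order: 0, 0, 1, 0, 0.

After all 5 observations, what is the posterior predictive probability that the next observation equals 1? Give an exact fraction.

20/47

obs 1: x=0 → posterior Beta(3, 12/5)
obs 2: x=0 → posterior Beta(3, 17/5)
obs 3: x=1 → posterior Beta(4, 17/5)
obs 4: x=0 → posterior Beta(4, 22/5)
obs 5: x=0 → posterior Beta(4, 27/5)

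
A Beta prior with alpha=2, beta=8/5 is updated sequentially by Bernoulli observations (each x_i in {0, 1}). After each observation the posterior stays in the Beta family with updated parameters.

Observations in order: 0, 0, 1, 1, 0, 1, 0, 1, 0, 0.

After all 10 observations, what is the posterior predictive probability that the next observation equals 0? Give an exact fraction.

19/34

obs 1: x=0 → posterior Beta(2, 13/5)
obs 2: x=0 → posterior Beta(2, 18/5)
obs 3: x=1 → posterior Beta(3, 18/5)
obs 4: x=1 → posterior Beta(4, 18/5)
obs 5: x=0 → posterior Beta(4, 23/5)
obs 6: x=1 → posterior Beta(5, 23/5)
obs 7: x=0 → posterior Beta(5, 28/5)
obs 8: x=1 → posterior Beta(6, 28/5)
obs 9: x=0 → posterior Beta(6, 33/5)
obs 10: x=0 → posterior Beta(6, 38/5)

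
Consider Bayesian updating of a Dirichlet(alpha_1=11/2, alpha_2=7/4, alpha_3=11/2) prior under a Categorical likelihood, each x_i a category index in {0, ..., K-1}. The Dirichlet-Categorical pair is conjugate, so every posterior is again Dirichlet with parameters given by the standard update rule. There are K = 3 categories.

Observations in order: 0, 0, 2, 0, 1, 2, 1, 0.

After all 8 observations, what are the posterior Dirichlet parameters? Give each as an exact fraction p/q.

alpha_1=19/2, alpha_2=15/4, alpha_3=15/2

obs 1: x=0 → posterior Dirichlet(13/2, 7/4, 11/2)
obs 2: x=0 → posterior Dirichlet(15/2, 7/4, 11/2)
obs 3: x=2 → posterior Dirichlet(15/2, 7/4, 13/2)
obs 4: x=0 → posterior Dirichlet(17/2, 7/4, 13/2)
obs 5: x=1 → posterior Dirichlet(17/2, 11/4, 13/2)
obs 6: x=2 → posterior Dirichlet(17/2, 11/4, 15/2)
obs 7: x=1 → posterior Dirichlet(17/2, 15/4, 15/2)
obs 8: x=0 → posterior Dirichlet(19/2, 15/4, 15/2)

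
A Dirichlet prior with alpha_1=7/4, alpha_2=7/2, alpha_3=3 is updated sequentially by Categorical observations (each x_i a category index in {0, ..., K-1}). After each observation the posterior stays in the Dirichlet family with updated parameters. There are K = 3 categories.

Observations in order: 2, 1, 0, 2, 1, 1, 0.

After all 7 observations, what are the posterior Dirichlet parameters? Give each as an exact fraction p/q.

alpha_1=15/4, alpha_2=13/2, alpha_3=5

obs 1: x=2 → posterior Dirichlet(7/4, 7/2, 4)
obs 2: x=1 → posterior Dirichlet(7/4, 9/2, 4)
obs 3: x=0 → posterior Dirichlet(11/4, 9/2, 4)
obs 4: x=2 → posterior Dirichlet(11/4, 9/2, 5)
obs 5: x=1 → posterior Dirichlet(11/4, 11/2, 5)
obs 6: x=1 → posterior Dirichlet(11/4, 13/2, 5)
obs 7: x=0 → posterior Dirichlet(15/4, 13/2, 5)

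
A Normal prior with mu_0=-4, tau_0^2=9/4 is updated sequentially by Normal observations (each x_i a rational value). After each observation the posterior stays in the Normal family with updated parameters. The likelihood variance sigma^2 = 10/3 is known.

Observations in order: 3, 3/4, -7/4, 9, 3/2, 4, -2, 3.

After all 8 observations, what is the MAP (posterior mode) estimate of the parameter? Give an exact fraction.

obs 1: x=3 → posterior Normal(-79/67, 90/67)
obs 2: x=3/4 → posterior Normal(-5/8, 45/47)
obs 3: x=-7/4 → posterior Normal(-106/121, 90/121)
obs 4: x=9 → posterior Normal(137/148, 45/74)
obs 5: x=3/2 → posterior Normal(71/70, 18/35)
obs 6: x=4 → posterior Normal(571/404, 45/101)
obs 7: x=-2 → posterior Normal(463/458, 90/229)
obs 8: x=3 → posterior Normal(625/512, 45/128)

625/512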